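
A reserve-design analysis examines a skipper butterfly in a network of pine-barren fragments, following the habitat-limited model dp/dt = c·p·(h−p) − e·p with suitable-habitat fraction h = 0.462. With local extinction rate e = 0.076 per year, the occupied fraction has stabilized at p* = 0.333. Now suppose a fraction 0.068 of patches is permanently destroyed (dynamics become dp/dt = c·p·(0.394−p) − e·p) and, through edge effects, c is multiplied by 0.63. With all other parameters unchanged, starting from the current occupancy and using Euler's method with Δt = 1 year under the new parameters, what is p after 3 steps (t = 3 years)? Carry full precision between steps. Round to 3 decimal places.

0.288

Balance c(h−p*) = e gives c = e/(0.462 − 0.33300) = 0.076/0.12900 = 0.58915.
Starting from p₀ = 0.33300; update p ← p + (dp/dt)·Δt with the new parameters.
p: 0.33300 → 0.31523  (Δp = -0.01777)
p: 0.31523 → 0.30049  (Δp = -0.01474)
p: 0.30049 → 0.28808  (Δp = -0.01241)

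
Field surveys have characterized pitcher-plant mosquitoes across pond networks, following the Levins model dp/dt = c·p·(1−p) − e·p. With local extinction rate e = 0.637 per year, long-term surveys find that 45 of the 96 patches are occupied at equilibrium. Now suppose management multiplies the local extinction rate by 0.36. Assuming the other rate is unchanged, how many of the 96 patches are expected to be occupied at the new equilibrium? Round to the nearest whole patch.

Observed p* = 45/96 = 0.46875.
Balance c(1−p*) = e gives c = e/(1 − 0.46875) = 0.637/0.53125 = 1.19906.
New p* = 1 − e/c = 1 − 0.22932/1.19906 = 0.80875.
Expected occupied = 96 × 0.80875 = 77.64 ≈ 78.

78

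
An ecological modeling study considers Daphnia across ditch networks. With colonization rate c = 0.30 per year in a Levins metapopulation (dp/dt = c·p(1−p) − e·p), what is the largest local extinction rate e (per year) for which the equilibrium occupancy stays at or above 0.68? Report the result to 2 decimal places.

0.10

1 − e/c ≥ 0.68 ⇒ e ≤ c(1 − 0.68) = 0.30 × 0.3200.
e_max = 0.0960.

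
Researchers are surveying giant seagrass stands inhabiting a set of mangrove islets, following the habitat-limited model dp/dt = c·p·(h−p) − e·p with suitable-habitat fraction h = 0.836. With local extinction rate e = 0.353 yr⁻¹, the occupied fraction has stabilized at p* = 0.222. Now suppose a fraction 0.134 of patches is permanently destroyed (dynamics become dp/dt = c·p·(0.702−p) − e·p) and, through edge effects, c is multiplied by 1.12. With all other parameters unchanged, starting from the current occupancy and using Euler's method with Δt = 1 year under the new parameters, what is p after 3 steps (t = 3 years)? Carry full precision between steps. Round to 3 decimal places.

Balance c(h−p*) = e gives c = e/(0.836 − 0.22200) = 0.353/0.61400 = 0.57492.
Starting from p₀ = 0.22200; update p ← p + (dp/dt)·Δt with the new parameters.
step 1: Δp = -0.00975, p = 0.21225
step 2: Δp = -0.00799, p = 0.20426
step 3: Δp = -0.00664, p = 0.19762

0.198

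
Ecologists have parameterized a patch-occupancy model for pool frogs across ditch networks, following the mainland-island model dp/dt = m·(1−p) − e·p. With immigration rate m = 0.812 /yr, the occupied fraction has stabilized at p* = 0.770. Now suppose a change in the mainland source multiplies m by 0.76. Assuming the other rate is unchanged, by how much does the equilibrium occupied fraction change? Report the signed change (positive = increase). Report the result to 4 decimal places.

-0.0521

Balance m(1−p*) = e·p* gives e = m(1−p*)/p* = 0.812×0.23000/0.77000 = 0.24255.
New p* = m/(m+e) = 0.61712/(0.61712+0.24255) = 0.71786.
Δp* = 0.71786 − 0.77000 = -0.05214.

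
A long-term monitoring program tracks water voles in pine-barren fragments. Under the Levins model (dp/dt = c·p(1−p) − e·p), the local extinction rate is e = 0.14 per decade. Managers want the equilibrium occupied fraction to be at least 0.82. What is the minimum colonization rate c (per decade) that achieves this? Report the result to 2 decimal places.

p* = 1 − e/c ≥ 0.82 requires e/c ≤ 0.1800, i.e. c ≥ e/0.1800.
c_min = 0.14/0.1800 = 0.7778.

0.78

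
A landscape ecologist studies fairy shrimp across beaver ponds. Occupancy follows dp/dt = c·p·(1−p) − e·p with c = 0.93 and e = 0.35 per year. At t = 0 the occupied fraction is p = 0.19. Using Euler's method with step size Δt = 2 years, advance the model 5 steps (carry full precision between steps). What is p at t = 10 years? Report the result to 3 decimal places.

Update rule: p ← p + [c·p·(1−p) − e·p]·Δt with Δt = 2.
t = 2: p = 0.19000 + (+0.15325) = 0.34325
t = 4: p = 0.34325 + (+0.17902) = 0.52228
t = 6: p = 0.52228 + (+0.09848) = 0.62076
t = 8: p = 0.62076 + (+0.00334) = 0.62410
t = 10: p = 0.62410 + (-0.00052) = 0.62358

0.624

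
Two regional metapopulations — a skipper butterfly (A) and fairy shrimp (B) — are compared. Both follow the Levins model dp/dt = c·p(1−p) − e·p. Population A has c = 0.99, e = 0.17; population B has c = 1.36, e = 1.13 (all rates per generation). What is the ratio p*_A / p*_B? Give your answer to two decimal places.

A: p*_A = 1 − 0.17/0.99 = 0.8283.
B: p*_B = 1 − 1.13/1.36 = 0.1691.
p*_A / p*_B = 0.8283/0.1691 = 4.8977.

4.90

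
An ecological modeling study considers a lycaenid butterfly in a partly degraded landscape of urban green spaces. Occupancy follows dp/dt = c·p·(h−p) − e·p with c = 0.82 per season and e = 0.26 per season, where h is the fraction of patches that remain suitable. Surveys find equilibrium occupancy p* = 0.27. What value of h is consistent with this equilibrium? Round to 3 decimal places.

At equilibrium c(h−p*) = e, so h = p* + e/c.
h = 0.27 + 0.26/0.82 = 0.27 + 0.3171 = 0.5871.

0.587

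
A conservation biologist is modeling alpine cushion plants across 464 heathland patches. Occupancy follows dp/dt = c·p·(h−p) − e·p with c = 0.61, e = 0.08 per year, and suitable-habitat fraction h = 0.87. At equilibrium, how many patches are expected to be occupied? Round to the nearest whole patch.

343

p* = h − e/c = 0.87 − 0.1311 = 0.7389.
Expected occupied patches = N × p* = 464 × 0.7389 = 342.83 ≈ 343.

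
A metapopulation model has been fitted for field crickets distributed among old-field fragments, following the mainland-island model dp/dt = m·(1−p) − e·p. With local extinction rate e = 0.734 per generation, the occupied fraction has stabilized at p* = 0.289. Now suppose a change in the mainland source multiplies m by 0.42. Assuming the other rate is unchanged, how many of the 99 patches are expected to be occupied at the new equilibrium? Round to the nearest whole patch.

14

Balance m(1−p*) = e·p* gives m = e·p*/(1−p*) = 0.734×0.28900/0.71100 = 0.29835.
New p* = m/(m+e) = 0.12531/(0.12531+0.73400) = 0.14583.
Expected occupied = 99 × 0.14583 = 14.44 ≈ 14.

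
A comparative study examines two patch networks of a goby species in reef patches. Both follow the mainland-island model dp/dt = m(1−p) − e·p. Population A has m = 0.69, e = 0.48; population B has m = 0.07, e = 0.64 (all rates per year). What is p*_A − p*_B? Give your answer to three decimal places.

0.491

A: p*_A = m/(m+e) = 0.69/1.1700 = 0.5897.
B: p*_B = 0.07/0.7100 = 0.0986.
p*_A − p*_B = 0.5897 − 0.0986 = 0.4912.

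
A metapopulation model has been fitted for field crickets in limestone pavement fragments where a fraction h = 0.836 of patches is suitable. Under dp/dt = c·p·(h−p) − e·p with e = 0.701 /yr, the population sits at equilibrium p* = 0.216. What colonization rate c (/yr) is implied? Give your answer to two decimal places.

1.13

At equilibrium c(h−p*) = e, so c = e/(h−p*).
c = 0.701/(0.836 − 0.216) = 0.701/0.6200 = 1.1306.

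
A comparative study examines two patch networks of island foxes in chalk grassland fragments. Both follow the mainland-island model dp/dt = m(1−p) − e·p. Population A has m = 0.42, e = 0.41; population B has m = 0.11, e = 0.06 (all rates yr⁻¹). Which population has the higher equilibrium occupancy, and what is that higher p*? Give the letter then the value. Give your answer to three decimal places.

A: p*_A = m/(m+e) = 0.42/0.8300 = 0.5060.
B: p*_B = 0.11/0.1700 = 0.6471.
B is higher at 0.6471.

B, 0.647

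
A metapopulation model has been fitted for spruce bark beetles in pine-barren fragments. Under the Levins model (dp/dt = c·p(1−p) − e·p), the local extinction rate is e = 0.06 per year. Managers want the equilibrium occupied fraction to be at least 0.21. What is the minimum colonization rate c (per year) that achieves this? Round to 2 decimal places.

p* = 1 − e/c ≥ 0.21 requires e/c ≤ 0.7900, i.e. c ≥ e/0.7900.
c_min = 0.06/0.7900 = 0.0759.

0.08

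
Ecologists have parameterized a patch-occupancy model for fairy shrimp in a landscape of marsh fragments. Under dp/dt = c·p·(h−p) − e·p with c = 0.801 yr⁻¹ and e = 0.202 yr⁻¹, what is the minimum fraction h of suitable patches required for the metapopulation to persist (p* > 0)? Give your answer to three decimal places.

p* = h − e/c is positive only when h > e/c.
h_min = e/c = 0.202/0.801 = 0.2522.

0.252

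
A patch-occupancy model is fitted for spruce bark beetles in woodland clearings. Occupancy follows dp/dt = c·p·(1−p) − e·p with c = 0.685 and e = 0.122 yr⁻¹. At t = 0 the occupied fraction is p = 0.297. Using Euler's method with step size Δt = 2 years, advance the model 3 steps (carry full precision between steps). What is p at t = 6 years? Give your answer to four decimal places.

Update rule: p ← p + [c·p·(1−p) − e·p]·Δt with Δt = 2.
  1  |  dp/dt·Δt = +0.213576  |  p_1 = 0.510576
  2  |  dp/dt·Δt = +0.217766  |  p_2 = 0.728342
  3  |  dp/dt·Δt = +0.093353  |  p_3 = 0.821695

0.8217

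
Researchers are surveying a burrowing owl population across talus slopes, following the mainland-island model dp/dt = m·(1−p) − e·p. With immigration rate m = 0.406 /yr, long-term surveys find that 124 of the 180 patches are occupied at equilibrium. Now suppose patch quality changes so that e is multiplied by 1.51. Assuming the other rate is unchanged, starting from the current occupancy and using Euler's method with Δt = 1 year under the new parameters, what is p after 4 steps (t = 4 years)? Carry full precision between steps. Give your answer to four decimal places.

Observed p* = 124/180 = 0.68889.
Balance m(1−p*) = e·p* gives e = m(1−p*)/p* = 0.406×0.31111/0.68889 = 0.18335.
Starting from p₀ = 0.68889; update p ← p + (dp/dt)·Δt with the new parameters.
p: 0.68889 → 0.62447  (Δp = -0.06442)
p: 0.62447 → 0.60404  (Δp = -0.02043)
p: 0.60404 → 0.59756  (Δp = -0.00648)
p: 0.59756 → 0.59551  (Δp = -0.00205)

0.5955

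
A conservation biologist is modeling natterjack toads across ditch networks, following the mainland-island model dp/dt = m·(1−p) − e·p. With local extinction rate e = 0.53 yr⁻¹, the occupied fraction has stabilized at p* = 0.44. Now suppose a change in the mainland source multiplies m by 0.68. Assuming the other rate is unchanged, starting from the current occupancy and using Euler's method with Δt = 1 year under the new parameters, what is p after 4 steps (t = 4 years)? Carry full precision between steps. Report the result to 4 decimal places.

Balance m(1−p*) = e·p* gives m = e·p*/(1−p*) = 0.53×0.44000/0.56000 = 0.41643.
Starting from p₀ = 0.44000; update p ← p + (dp/dt)·Δt with the new parameters.
step 1: Δp = -0.07462, p = 0.36538
step 2: Δp = -0.01394, p = 0.35143
step 3: Δp = -0.00260, p = 0.34883
step 4: Δp = -0.00049, p = 0.34834

0.3483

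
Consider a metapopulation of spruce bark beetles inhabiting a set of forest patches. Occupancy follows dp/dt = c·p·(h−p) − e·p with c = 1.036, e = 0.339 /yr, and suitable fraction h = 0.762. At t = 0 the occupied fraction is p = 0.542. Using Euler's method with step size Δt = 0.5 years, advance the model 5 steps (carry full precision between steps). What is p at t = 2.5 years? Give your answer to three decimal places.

0.459

Update rule: p ← p + [c·p·(h−p) − e·p]·Δt with Δt = 0.5.
p: 0.54200 → 0.51190  (Δp = -0.03010)
p: 0.51190 → 0.49145  (Δp = -0.02045)
p: 0.49145 → 0.47702  (Δp = -0.01443)
p: 0.47702 → 0.46658  (Δp = -0.01044)
p: 0.46658 → 0.45890  (Δp = -0.00769)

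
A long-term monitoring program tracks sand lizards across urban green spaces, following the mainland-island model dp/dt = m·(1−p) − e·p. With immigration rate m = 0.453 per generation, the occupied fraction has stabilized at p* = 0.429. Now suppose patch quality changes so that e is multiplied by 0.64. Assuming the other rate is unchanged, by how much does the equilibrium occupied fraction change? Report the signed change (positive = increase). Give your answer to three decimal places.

0.111

Balance m(1−p*) = e·p* gives e = m(1−p*)/p* = 0.453×0.57100/0.42900 = 0.60294.
New p* = m/(m+e) = 0.45300/(0.45300+0.38588) = 0.54001.
Δp* = 0.54001 − 0.42900 = +0.11101.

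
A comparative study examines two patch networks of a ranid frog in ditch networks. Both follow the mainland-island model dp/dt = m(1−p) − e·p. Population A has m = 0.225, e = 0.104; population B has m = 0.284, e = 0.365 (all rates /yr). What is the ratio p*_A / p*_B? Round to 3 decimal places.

1.563

A: p*_A = m/(m+e) = 0.225/0.3290 = 0.6839.
B: p*_B = 0.284/0.6490 = 0.4376.
p*_A / p*_B = 0.6839/0.4376 = 1.5628.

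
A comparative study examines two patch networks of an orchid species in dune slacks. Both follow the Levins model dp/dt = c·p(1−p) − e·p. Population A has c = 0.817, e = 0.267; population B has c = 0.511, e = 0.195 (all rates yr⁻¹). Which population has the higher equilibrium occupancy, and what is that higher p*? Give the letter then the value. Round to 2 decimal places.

A, 0.67

A: p*_A = 1 − 0.267/0.817 = 0.6732.
B: p*_B = 1 − 0.195/0.511 = 0.6184.
A is higher at 0.6732.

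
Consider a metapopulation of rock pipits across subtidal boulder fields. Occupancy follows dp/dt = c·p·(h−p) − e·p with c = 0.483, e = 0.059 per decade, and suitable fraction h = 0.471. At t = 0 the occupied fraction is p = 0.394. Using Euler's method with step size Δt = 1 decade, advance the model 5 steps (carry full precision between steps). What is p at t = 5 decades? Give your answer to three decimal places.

Update rule: p ← p + [c·p·(h−p) − e·p]·Δt with Δt = 1.
step 1: Δp = -0.00859, p = 0.38541
step 2: Δp = -0.00681, p = 0.37860
step 3: Δp = -0.00544, p = 0.37316
step 4: Δp = -0.00438, p = 0.36878
step 5: Δp = -0.00355, p = 0.36523

0.365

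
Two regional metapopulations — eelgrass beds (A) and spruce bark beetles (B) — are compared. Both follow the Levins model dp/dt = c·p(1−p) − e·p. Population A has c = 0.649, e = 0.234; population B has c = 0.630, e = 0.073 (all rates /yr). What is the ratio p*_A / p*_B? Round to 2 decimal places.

A: p*_A = 1 − 0.234/0.649 = 0.6394.
B: p*_B = 1 − 0.073/0.630 = 0.8841.
p*_A / p*_B = 0.6394/0.8841 = 0.7233.

0.72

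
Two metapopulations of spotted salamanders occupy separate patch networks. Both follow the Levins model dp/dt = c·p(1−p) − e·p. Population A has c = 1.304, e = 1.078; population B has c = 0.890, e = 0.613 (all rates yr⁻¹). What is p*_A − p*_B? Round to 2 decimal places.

-0.14

A: p*_A = 1 − 1.078/1.304 = 0.1733.
B: p*_B = 1 − 0.613/0.890 = 0.3112.
p*_A − p*_B = 0.1733 − 0.3112 = -0.1379.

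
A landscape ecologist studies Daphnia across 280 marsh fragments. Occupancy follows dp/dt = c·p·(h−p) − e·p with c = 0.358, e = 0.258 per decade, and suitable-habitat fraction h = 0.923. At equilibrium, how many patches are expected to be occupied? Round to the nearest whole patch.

p* = h − e/c = 0.923 − 0.7207 = 0.2023.
Expected occupied patches = N × p* = 280 × 0.2023 = 56.65 ≈ 57.

57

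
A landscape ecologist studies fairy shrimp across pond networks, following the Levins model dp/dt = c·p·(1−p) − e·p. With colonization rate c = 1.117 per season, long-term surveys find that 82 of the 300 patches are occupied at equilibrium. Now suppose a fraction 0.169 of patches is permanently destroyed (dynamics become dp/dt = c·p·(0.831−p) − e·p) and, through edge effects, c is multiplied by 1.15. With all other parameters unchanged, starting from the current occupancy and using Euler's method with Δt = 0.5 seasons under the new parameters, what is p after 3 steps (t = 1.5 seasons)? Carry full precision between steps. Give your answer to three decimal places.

0.242

Observed p* = 82/300 = 0.27333.
Balance c(1−p*) = e gives e = 1.117×(1 − 0.27333) = 0.81169.
Starting from p₀ = 0.27333; update p ← p + (dp/dt)·Δt with the new parameters.
step 1: Δp = -0.01303, p = 0.26030
step 2: Δp = -0.01023, p = 0.25007
step 3: Δp = -0.00818, p = 0.24189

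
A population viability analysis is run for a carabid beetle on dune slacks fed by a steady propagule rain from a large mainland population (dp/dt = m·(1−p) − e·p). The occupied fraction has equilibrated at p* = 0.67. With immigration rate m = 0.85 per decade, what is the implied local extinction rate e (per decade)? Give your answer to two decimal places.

0.42

At equilibrium m(1−p*) = e·p*, so e = m(1−p*)/p*.
e = 0.85 × 0.3300 / 0.67 = 0.4187.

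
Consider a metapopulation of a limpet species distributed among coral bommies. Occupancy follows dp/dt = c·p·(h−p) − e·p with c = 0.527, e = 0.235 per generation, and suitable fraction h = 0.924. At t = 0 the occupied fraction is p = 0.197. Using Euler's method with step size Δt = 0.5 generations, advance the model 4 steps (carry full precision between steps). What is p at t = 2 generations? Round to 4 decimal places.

0.2565

Update rule: p ← p + [c·p·(h−p) − e·p]·Δt with Δt = 0.5.
t = 0.5: p = 0.19700 + (+0.01459) = 0.21159
t = 1: p = 0.21159 + (+0.01486) = 0.22645
t = 1.5: p = 0.22645 + (+0.01501) = 0.24146
t = 2: p = 0.24146 + (+0.01505) = 0.25652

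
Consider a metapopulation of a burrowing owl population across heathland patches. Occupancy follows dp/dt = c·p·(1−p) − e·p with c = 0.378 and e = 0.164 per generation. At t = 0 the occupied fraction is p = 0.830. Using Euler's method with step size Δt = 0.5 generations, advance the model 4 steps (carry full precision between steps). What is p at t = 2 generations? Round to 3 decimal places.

0.706

Update rule: p ← p + [c·p·(1−p) − e·p]·Δt with Δt = 0.5.
p: 0.83000 → 0.78861  (Δp = -0.04139)
p: 0.78861 → 0.75545  (Δp = -0.03316)
p: 0.75545 → 0.72842  (Δp = -0.02703)
p: 0.72842 → 0.70608  (Δp = -0.02234)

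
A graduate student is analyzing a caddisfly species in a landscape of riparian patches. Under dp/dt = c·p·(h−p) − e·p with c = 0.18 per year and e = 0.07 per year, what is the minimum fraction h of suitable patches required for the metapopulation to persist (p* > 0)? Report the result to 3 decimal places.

p* = h − e/c is positive only when h > e/c.
h_min = e/c = 0.07/0.18 = 0.3889.

0.389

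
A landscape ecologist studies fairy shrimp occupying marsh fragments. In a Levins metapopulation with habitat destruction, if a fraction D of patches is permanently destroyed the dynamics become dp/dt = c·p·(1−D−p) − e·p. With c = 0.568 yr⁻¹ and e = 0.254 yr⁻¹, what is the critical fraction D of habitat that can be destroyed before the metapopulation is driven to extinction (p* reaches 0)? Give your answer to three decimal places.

The nontrivial equilibrium is p* = (1−D) − e/c; extinction occurs when this hits zero.
So D_crit = 1 − e/c = 1 − 0.254/0.568 = 1 − 0.4472 = 0.5528.
This equals the undisturbed p*, a classic result of Lande's extension.

0.553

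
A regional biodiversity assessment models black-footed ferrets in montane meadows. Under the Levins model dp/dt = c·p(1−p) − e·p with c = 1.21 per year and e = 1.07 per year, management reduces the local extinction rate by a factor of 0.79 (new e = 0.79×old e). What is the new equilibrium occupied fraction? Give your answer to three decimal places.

0.301

Before: p* = 1 − 1.07/1.21 = 0.1157.
After the change, c = 1.21, e = 0.8453, so p* = 1 − 0.8453/1.21 = 0.3014.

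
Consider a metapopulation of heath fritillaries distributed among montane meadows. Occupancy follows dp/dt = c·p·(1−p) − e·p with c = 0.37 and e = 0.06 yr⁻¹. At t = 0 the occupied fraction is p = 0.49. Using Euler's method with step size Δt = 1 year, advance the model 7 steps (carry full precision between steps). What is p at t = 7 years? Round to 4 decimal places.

Update rule: p ← p + [c·p·(1−p) − e·p]·Δt with Δt = 1.
step 1: Δp = +0.06306, p = 0.55306
step 2: Δp = +0.05827, p = 0.61134
step 3: Δp = +0.05123, p = 0.66257
step 4: Δp = +0.04297, p = 0.70554
step 5: Δp = +0.03454, p = 0.74007
step 6: Δp = +0.02677, p = 0.76684
step 7: Δp = +0.02014, p = 0.78699

0.7870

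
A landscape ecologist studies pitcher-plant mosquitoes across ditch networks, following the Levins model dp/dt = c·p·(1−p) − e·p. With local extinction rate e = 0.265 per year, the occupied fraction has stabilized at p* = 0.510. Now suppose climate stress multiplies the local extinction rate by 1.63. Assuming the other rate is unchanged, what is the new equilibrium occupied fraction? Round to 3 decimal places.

0.201

Balance c(1−p*) = e gives c = e/(1 − 0.51000) = 0.265/0.49000 = 0.54082.
New p* = 1 − e/c = 1 − 0.43195/0.54082 = 0.20131.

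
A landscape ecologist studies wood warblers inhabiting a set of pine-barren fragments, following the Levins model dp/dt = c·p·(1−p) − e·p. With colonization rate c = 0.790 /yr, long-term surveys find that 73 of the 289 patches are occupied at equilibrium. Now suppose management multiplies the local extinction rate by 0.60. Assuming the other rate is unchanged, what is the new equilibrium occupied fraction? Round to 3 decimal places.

0.552

Observed p* = 73/289 = 0.25260.
Balance c(1−p*) = e gives e = 0.790×(1 − 0.25260) = 0.59045.
New p* = 1 − e/c = 1 − 0.35427/0.79000 = 0.55156.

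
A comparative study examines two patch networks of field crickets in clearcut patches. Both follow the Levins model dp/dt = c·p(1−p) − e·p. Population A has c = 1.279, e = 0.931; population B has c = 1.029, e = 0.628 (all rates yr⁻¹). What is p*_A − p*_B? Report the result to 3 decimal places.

A: p*_A = 1 − 0.931/1.279 = 0.2721.
B: p*_B = 1 − 0.628/1.029 = 0.3897.
p*_A − p*_B = 0.2721 − 0.3897 = -0.1176.

-0.118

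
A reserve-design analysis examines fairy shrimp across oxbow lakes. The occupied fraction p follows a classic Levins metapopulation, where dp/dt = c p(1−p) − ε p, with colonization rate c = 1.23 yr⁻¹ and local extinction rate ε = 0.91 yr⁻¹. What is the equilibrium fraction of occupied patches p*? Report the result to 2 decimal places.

At equilibrium, colonization balances extinction: c·p*·(1−p*) = ε·p*.
So p* = 1 − ε/c = 1 − 0.91/1.23 = 1 − 0.7398 = 0.2602.

0.26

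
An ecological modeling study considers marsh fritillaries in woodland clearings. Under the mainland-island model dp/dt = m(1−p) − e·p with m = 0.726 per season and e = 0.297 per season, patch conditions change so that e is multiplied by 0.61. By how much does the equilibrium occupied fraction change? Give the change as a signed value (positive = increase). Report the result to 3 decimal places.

0.091

Before: p* = 0.726/(0.726+0.297) = 0.7097.
After: m = 0.726, e = 0.18117; p* = 0.726/0.9072 = 0.8003.
Δp* = 0.8003 − 0.7097 = +0.0906.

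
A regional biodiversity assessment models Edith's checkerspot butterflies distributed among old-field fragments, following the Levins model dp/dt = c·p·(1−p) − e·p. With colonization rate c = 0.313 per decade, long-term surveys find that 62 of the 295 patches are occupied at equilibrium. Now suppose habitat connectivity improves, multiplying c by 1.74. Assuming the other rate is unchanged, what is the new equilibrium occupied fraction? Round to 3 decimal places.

0.546

Observed p* = 62/295 = 0.21017.
Balance c(1−p*) = e gives e = 0.313×(1 − 0.21017) = 0.24722.
New p* = 1 − e/c = 1 − 0.24722/0.54462 = 0.54607.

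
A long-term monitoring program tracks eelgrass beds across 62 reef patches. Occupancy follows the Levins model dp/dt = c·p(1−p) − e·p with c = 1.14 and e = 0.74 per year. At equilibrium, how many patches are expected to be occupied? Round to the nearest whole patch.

p* = 1 − e/c = 1 − 0.74/1.14 = 0.3509.
Expected occupied patches = N × p* = 62 × 0.3509 = 21.75 ≈ 22.

22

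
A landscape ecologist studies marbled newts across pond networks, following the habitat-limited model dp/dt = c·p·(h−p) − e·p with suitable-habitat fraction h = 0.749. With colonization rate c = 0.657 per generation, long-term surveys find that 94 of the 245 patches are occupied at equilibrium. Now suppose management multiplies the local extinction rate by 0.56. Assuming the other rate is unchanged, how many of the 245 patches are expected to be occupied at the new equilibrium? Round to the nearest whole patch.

Observed p* = 94/245 = 0.38367.
Balance c(h−p*) = e gives e = 0.657×(0.749 − 0.38367) = 0.24002.
New p* = 0.749 − e/c = 0.749 − 0.13441/0.65700 = 0.54442.
Expected occupied = 245 × 0.54442 = 133.38 ≈ 133.

133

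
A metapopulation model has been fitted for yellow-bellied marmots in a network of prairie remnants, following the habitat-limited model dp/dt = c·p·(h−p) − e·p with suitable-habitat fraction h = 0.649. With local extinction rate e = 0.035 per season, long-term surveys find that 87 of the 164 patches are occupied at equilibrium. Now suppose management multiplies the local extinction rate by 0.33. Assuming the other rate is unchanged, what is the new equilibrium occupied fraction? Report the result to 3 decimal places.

Observed p* = 87/164 = 0.53049.
Balance c(h−p*) = e gives c = e/(0.649 − 0.53049) = 0.035/0.11851 = 0.29533.
New p* = 0.649 − e/c = 0.649 − 0.01155/0.29533 = 0.60989.

0.610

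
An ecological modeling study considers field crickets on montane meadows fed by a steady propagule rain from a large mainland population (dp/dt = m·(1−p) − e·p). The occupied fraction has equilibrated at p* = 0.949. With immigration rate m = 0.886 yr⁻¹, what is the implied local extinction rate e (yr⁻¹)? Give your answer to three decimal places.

0.048

At equilibrium m(1−p*) = e·p*, so e = m(1−p*)/p*.
e = 0.886 × 0.0510 / 0.949 = 0.0476.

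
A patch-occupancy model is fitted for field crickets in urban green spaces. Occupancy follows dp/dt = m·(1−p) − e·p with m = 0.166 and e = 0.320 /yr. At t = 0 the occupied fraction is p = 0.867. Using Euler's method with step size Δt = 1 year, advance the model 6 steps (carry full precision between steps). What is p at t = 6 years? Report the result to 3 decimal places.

Update rule: p ← p + [m·(1−p) − e·p]·Δt with Δt = 1.
step 1: Δp = -0.25536, p = 0.61164
step 2: Δp = -0.13126, p = 0.48038
step 3: Δp = -0.06747, p = 0.41292
step 4: Δp = -0.03468, p = 0.37824
step 5: Δp = -0.01782, p = 0.36041
step 6: Δp = -0.00916, p = 0.35125

0.351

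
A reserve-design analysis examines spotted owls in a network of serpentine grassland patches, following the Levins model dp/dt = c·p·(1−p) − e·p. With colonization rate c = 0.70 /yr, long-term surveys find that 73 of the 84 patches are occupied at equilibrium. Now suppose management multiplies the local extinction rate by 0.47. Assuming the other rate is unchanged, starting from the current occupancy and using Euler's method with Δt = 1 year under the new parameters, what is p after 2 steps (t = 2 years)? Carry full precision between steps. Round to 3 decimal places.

Observed p* = 73/84 = 0.86905.
Balance c(1−p*) = e gives e = 0.70×(1 − 0.86905) = 0.09167.
Starting from p₀ = 0.86905; update p ← p + (dp/dt)·Δt with the new parameters.
step 1: Δp = +0.04222, p = 0.91127
step 2: Δp = +0.01734, p = 0.92861

0.929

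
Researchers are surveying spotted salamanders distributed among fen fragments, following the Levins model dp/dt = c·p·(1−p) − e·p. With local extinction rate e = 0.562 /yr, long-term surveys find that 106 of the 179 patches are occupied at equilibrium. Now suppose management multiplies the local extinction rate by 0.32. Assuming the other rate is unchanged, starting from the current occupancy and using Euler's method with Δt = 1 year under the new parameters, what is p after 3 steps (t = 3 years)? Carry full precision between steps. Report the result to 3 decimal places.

Observed p* = 106/179 = 0.59218.
Balance c(1−p*) = e gives c = e/(1 − 0.59218) = 0.562/0.40782 = 1.37805.
Starting from p₀ = 0.59218; update p ← p + (dp/dt)·Δt with the new parameters.
t = 1: p = 0.59218 + (+0.22631) = 0.81849
t = 2: p = 0.81849 + (+0.05754) = 0.87602
t = 3: p = 0.87602 + (-0.00788) = 0.86815

0.868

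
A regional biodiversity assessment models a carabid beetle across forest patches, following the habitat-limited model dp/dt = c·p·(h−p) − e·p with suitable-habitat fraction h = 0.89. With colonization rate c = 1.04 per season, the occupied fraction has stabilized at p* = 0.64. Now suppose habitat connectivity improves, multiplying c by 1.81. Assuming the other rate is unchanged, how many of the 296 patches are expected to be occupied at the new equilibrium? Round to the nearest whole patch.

223

Balance c(h−p*) = e gives e = 1.04×(0.89 − 0.64000) = 0.26000.
New p* = 0.89 − e/c = 0.89 − 0.26000/1.88240 = 0.75188.
Expected occupied = 296 × 0.75188 = 222.56 ≈ 223.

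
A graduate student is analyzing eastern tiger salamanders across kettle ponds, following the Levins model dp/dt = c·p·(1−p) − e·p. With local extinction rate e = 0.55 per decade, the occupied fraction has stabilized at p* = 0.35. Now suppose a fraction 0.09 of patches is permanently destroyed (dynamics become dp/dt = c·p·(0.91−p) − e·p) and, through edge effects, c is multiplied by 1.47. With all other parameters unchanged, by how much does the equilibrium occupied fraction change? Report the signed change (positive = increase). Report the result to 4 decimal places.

0.1178

Balance c(1−p*) = e gives c = e/(1 − 0.35000) = 0.55/0.65000 = 0.84615.
New p* = 0.91 − e/c = 0.91 − 0.55000/1.24384 = 0.46782.
Δp* = 0.46782 − 0.35000 = +0.11782.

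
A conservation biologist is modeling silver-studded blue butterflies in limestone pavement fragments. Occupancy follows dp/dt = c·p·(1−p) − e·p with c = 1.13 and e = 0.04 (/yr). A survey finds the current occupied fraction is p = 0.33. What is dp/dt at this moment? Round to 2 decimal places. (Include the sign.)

Colonization term: c·p·(1−p) = 1.13×0.33×0.6700 = 0.24984.
Extinction term: e·p = 0.01320.
dp/dt = 0.24984 − 0.01320 = 0.23664.

0.24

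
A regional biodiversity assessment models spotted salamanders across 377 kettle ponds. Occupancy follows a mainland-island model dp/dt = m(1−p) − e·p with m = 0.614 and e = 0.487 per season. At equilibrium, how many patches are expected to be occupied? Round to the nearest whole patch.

p* = m/(m+e) = 0.614/1.1010 = 0.5577.
Expected occupied patches = N × p* = 377 × 0.5577 = 210.24 ≈ 210.

210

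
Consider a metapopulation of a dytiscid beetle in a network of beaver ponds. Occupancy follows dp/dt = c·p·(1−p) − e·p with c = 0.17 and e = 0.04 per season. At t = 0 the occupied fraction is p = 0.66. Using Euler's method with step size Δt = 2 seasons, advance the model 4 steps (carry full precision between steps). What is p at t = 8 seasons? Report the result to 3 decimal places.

0.729

Update rule: p ← p + [c·p·(1−p) − e·p]·Δt with Δt = 2.
step 1: Δp = +0.02350, p = 0.68350
step 2: Δp = +0.01887, p = 0.70237
step 3: Δp = +0.01489, p = 0.71725
step 4: Δp = +0.01157, p = 0.72883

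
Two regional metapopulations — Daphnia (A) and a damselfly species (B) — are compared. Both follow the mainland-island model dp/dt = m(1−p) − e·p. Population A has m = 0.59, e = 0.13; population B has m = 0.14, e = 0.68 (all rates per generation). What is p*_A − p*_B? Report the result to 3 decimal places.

A: p*_A = m/(m+e) = 0.59/0.7200 = 0.8194.
B: p*_B = 0.14/0.8200 = 0.1707.
p*_A − p*_B = 0.8194 − 0.1707 = 0.6487.

0.649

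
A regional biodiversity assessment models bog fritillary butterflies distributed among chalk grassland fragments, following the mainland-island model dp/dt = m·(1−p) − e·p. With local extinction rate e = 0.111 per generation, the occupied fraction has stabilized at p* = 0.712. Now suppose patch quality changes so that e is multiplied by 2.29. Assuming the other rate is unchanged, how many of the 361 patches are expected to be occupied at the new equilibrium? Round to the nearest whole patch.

187

Balance m(1−p*) = e·p* gives m = e·p*/(1−p*) = 0.111×0.71200/0.28800 = 0.27442.
New p* = m/(m+e) = 0.27442/(0.27442+0.25419) = 0.51914.
Expected occupied = 361 × 0.51914 = 187.41 ≈ 187.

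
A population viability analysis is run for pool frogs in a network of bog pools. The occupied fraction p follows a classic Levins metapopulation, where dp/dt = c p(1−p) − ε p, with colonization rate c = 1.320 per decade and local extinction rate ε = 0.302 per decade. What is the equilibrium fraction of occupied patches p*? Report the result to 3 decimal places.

Setting dp/dt = 0 and dividing through by p* gives c·(1−p*) = ε.
So p* = 1 − ε/c = 1 − 0.302/1.320 = 1 − 0.2288 = 0.7712.

0.771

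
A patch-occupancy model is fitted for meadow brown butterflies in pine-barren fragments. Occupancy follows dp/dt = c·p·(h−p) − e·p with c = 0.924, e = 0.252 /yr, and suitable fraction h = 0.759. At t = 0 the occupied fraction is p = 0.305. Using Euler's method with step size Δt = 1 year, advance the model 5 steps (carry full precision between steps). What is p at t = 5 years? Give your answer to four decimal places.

0.4670

Update rule: p ← p + [c·p·(h−p) − e·p]·Δt with Δt = 1.
t = 1: p = 0.30500 + (+0.05109) = 0.35609
t = 2: p = 0.35609 + (+0.04283) = 0.39892
t = 3: p = 0.39892 + (+0.03220) = 0.43112
t = 4: p = 0.43112 + (+0.02197) = 0.45309
t = 5: p = 0.45309 + (+0.01389) = 0.46698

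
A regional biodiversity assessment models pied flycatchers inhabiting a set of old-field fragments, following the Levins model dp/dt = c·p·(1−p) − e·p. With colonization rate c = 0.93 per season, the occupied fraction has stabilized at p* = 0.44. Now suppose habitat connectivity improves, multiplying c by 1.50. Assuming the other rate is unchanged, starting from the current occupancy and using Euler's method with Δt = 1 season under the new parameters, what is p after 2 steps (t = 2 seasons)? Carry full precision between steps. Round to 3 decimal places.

0.610

Balance c(1−p*) = e gives e = 0.93×(1 − 0.44000) = 0.52080.
Starting from p₀ = 0.44000; update p ← p + (dp/dt)·Δt with the new parameters.
p: 0.44000 → 0.55458  (Δp = +0.11458)
p: 0.55458 → 0.61035  (Δp = +0.05577)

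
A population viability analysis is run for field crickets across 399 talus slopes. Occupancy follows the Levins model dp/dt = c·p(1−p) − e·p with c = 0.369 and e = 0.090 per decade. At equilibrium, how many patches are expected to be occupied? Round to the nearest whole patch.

p* = 1 − e/c = 1 − 0.090/0.369 = 0.7561.
Expected occupied patches = N × p* = 399 × 0.7561 = 301.68 ≈ 302.

302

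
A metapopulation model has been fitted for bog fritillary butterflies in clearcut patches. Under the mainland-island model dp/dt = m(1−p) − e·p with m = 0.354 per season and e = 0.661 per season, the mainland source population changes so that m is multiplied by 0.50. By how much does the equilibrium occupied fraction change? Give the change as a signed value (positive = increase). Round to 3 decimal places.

-0.138

Before: p* = 0.354/(0.354+0.661) = 0.3488.
After: m = 0.177, e = 0.661; p* = 0.177/0.8380 = 0.2112.
Δp* = 0.2112 − 0.3488 = -0.1376.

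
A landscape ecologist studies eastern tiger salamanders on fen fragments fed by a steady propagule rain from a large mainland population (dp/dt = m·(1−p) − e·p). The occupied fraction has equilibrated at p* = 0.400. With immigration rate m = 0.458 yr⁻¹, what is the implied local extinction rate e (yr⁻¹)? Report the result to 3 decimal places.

0.687

At equilibrium m(1−p*) = e·p*, so e = m(1−p*)/p*.
e = 0.458 × 0.6000 / 0.400 = 0.6870.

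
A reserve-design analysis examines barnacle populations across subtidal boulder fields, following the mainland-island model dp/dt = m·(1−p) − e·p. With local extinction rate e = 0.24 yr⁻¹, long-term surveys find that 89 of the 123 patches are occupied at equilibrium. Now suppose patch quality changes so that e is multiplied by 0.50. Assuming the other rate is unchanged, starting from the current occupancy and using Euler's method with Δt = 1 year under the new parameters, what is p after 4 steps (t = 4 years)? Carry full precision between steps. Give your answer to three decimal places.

Observed p* = 89/123 = 0.72358.
Balance m(1−p*) = e·p* gives m = e·p*/(1−p*) = 0.24×0.72358/0.27642 = 0.62824.
Starting from p₀ = 0.72358; update p ← p + (dp/dt)·Δt with the new parameters.
step 1: Δp = +0.08683, p = 0.81041
step 2: Δp = +0.02186, p = 0.83227
step 3: Δp = +0.00550, p = 0.83777
step 4: Δp = +0.00139, p = 0.83916

0.839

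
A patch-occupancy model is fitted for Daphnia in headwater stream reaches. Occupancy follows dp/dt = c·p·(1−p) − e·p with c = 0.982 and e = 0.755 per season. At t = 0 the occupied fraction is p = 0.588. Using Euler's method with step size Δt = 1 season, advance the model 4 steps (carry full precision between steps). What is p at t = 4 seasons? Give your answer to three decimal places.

0.277

Update rule: p ← p + [c·p·(1−p) − e·p]·Δt with Δt = 1.
  1  |  dp/dt·Δt = -0.206045  |  p_1 = 0.381955
  2  |  dp/dt·Δt = -0.056560  |  p_2 = 0.325395
  3  |  dp/dt·Δt = -0.030112  |  p_3 = 0.295284
  4  |  dp/dt·Δt = -0.018594  |  p_4 = 0.276690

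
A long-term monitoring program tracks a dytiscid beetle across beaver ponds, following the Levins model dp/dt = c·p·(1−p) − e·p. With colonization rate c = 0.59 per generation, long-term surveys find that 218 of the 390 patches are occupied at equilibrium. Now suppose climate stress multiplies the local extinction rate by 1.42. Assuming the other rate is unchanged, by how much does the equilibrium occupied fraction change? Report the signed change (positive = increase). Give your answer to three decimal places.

Observed p* = 218/390 = 0.55897.
Balance c(1−p*) = e gives e = 0.59×(1 − 0.55897) = 0.26021.
New p* = 1 − e/c = 1 − 0.36950/0.59000 = 0.37373.
Δp* = 0.37373 − 0.55897 = -0.18524.

-0.185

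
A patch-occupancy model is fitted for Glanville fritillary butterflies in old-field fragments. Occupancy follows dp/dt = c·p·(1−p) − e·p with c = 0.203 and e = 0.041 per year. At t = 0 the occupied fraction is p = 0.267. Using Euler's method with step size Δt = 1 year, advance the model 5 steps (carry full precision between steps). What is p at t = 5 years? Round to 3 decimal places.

Update rule: p ← p + [c·p·(1−p) − e·p]·Δt with Δt = 1.
p: 0.26700 → 0.29578  (Δp = +0.02878)
p: 0.29578 → 0.32594  (Δp = +0.03016)
p: 0.32594 → 0.35718  (Δp = +0.03124)
p: 0.35718 → 0.38914  (Δp = +0.03196)
p: 0.38914 → 0.42144  (Δp = +0.03230)

0.421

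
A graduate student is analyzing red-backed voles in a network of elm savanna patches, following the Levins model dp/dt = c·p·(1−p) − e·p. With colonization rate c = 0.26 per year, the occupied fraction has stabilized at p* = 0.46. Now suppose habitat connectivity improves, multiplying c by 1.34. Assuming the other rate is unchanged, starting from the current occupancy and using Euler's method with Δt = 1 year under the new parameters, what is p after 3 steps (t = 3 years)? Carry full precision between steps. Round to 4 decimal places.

Balance c(1−p*) = e gives e = 0.26×(1 − 0.46000) = 0.14040.
Starting from p₀ = 0.46000; update p ← p + (dp/dt)·Δt with the new parameters.
step 1: Δp = +0.02196, p = 0.48196
step 2: Δp = +0.01932, p = 0.50128
step 3: Δp = +0.01672, p = 0.51800

0.5180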